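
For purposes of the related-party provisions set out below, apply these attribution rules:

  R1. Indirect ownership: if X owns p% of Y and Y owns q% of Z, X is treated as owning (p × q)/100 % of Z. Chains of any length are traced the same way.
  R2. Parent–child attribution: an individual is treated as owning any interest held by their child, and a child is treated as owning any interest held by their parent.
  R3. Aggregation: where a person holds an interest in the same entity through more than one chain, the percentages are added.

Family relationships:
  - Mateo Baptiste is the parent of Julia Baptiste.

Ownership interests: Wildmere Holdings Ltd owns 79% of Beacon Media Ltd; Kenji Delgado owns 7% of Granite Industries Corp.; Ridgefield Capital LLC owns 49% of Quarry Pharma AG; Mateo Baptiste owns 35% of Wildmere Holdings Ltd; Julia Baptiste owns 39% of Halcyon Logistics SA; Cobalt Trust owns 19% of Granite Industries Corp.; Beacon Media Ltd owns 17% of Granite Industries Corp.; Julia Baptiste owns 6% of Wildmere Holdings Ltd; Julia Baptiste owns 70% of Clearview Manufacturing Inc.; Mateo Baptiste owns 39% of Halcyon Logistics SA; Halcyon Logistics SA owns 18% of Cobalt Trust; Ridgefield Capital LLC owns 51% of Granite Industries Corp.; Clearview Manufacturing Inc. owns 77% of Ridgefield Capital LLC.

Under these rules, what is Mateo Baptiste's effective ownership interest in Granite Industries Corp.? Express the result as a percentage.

By parent–child attribution (R2), Mateo Baptiste is treated as also owning Julia Baptiste's interest in Halcyon Logistics SA, giving 39% + 39% = 78%.
By parent–child attribution (R2), Mateo Baptiste is treated as also owning Julia Baptiste's interest in Wildmere Holdings Ltd, giving 35% + 6% = 41%.
By parent–child attribution (R2), Mateo Baptiste is treated as owning Julia Baptiste's 70% interest in Clearview Manufacturing Inc.
Chain via Halcyon Logistics SA → Cobalt Trust (R1): 78% × 18% × 19% = 2.6676% of Granite Industries Corp.
Chain via Wildmere Holdings Ltd → Beacon Media Ltd (R1): 41% × 79% × 17% = 5.5063% of Granite Industries Corp.
Chain via Clearview Manufacturing Inc. → Ridgefield Capital LLC (R1): 70% × 77% × 51% = 27.489% of Granite Industries Corp.
Aggregating (R3): 2.6676% + 5.5063% + 27.489% = 35.6629%.

35.6629%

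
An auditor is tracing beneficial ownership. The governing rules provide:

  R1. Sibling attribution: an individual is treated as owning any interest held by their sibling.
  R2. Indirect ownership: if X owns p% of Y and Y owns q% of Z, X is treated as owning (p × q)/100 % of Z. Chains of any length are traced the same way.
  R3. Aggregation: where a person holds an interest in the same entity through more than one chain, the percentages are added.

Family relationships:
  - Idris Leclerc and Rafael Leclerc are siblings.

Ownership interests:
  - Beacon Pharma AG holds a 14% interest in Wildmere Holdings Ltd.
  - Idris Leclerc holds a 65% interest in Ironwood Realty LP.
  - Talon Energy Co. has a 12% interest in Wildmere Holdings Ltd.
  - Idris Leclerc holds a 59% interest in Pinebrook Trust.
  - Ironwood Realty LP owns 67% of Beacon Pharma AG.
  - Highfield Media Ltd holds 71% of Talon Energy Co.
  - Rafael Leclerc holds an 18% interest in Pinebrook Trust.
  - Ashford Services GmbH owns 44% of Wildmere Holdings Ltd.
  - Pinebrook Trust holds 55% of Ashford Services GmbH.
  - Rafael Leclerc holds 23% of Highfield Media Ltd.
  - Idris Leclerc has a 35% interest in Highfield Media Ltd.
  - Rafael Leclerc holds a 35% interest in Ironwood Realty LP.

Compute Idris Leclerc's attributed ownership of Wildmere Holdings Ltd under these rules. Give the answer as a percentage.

By sibling attribution (R1), Idris Leclerc is treated as also owning Rafael Leclerc's interest in Ironwood Realty LP, giving 65% + 35% = 100%.
By sibling attribution (R1), Idris Leclerc is treated as also owning Rafael Leclerc's interest in Pinebrook Trust, giving 59% + 18% = 77%.
By sibling attribution (R1), Idris Leclerc is treated as also owning Rafael Leclerc's interest in Highfield Media Ltd, giving 35% + 23% = 58%.
Chain via Ironwood Realty LP → Beacon Pharma AG (R2): 100% × 67% × 14% = 9.38% of Wildmere Holdings Ltd.
Chain via Pinebrook Trust → Ashford Services GmbH (R2): 77% × 55% × 44% = 18.634% of Wildmere Holdings Ltd.
Chain via Highfield Media Ltd → Talon Energy Co. (R2): 58% × 71% × 12% = 4.9416% of Wildmere Holdings Ltd.
Aggregating (R3): 9.38% + 18.634% + 4.9416% = 32.9556%.

32.9556%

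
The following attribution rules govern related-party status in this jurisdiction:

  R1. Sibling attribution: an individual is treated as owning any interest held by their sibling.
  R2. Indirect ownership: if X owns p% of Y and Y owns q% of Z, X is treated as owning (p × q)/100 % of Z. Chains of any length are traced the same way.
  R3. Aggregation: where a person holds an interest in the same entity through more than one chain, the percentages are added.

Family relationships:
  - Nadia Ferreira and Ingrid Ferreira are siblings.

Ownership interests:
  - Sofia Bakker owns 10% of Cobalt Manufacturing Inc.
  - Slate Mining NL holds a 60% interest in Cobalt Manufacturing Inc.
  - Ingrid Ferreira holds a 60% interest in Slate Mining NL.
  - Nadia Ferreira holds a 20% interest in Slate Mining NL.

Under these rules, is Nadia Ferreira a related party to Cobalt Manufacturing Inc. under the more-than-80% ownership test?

No

By sibling attribution (R1), Nadia Ferreira is treated as also owning Ingrid Ferreira's interest in Slate Mining NL, giving 20% + 60% = 80%.
Chain via Slate Mining NL (R2): 80% × 60% = 48% of Cobalt Manufacturing Inc.
48% does not exceed the 80% threshold, so Nadia is not a related party to Cobalt Manufacturing Inc.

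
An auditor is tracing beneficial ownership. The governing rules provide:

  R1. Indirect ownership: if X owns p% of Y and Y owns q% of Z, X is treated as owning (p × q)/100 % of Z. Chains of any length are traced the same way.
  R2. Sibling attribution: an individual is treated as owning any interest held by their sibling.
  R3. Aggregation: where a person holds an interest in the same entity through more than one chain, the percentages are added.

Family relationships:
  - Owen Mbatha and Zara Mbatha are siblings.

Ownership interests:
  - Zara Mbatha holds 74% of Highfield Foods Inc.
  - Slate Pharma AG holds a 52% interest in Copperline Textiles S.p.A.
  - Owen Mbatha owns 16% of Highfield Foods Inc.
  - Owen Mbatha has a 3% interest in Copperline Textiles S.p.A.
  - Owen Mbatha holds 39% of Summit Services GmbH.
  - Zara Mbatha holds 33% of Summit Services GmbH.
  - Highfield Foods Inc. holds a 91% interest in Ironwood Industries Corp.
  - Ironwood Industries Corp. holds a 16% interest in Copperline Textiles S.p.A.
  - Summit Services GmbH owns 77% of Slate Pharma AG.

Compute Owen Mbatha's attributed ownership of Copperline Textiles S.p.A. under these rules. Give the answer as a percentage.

44.9328%

By sibling attribution (R2), Owen Mbatha is treated as also owning Zara Mbatha's interest in Summit Services GmbH, giving 39% + 33% = 72%.
By sibling attribution (R2), Owen Mbatha is treated as also owning Zara Mbatha's interest in Highfield Foods Inc, giving 16% + 74% = 90%.
Chain via Summit Services GmbH → Slate Pharma AG (R1): 72% × 77% × 52% = 28.8288% of Copperline Textiles S.p.A.
Chain via Highfield Foods Inc. → Ironwood Industries Corp. (R1): 90% × 91% × 16% = 13.104% of Copperline Textiles S.p.A.
Direct interest in Copperline Textiles S.p.A: 3%.
Aggregating (R3): 28.8288% + 13.104% + 3% = 44.9328%.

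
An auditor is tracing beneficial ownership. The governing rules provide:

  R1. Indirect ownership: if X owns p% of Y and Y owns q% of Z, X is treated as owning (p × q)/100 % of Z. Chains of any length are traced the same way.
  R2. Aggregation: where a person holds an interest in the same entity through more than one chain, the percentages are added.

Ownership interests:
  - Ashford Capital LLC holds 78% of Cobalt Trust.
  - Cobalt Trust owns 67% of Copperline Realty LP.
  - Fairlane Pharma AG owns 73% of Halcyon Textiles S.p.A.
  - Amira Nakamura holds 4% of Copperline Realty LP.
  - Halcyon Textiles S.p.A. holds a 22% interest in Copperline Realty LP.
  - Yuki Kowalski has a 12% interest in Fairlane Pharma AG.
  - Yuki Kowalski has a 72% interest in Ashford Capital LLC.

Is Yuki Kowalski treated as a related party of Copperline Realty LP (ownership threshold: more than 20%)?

Yes

Chain via Fairlane Pharma AG → Halcyon Textiles S.p.A. (R1): 12% × 73% × 22% = 1.9272% of Copperline Realty LP.
Chain via Ashford Capital LLC → Cobalt Trust (R1): 72% × 78% × 67% = 37.6272% of Copperline Realty LP.
Aggregating (R2): 1.9272% + 37.6272% = 39.5544%.
39.5544% exceeds the 20% threshold, so Yuki is a related party to Copperline Realty LP.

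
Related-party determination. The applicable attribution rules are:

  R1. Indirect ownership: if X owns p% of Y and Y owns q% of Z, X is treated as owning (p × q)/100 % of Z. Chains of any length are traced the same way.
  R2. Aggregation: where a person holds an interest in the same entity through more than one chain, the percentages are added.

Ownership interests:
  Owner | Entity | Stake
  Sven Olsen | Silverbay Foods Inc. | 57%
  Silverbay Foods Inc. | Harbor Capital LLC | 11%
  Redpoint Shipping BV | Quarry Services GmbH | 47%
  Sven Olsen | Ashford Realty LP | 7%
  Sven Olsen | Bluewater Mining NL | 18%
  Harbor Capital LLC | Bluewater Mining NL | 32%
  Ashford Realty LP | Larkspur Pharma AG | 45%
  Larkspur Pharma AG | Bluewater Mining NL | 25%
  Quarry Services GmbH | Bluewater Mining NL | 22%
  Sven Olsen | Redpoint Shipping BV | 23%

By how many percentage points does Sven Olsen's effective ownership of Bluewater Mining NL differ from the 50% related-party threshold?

26.8279

Chain via Silverbay Foods Inc. → Harbor Capital LLC (R1): 57% × 11% × 32% = 2.0064% of Bluewater Mining NL.
Chain via Ashford Realty LP → Larkspur Pharma AG (R1): 7% × 45% × 25% = 0.7875% of Bluewater Mining NL.
Chain via Redpoint Shipping BV → Quarry Services GmbH (R1): 23% × 47% × 22% = 2.3782% of Bluewater Mining NL.
Direct interest in Bluewater Mining NL: 18%.
Aggregating (R2): 2.0064% + 0.7875% + 2.3782% + 18% = 23.1721%.
23.1721% falls short of the 50% threshold by 26.8279 percentage points.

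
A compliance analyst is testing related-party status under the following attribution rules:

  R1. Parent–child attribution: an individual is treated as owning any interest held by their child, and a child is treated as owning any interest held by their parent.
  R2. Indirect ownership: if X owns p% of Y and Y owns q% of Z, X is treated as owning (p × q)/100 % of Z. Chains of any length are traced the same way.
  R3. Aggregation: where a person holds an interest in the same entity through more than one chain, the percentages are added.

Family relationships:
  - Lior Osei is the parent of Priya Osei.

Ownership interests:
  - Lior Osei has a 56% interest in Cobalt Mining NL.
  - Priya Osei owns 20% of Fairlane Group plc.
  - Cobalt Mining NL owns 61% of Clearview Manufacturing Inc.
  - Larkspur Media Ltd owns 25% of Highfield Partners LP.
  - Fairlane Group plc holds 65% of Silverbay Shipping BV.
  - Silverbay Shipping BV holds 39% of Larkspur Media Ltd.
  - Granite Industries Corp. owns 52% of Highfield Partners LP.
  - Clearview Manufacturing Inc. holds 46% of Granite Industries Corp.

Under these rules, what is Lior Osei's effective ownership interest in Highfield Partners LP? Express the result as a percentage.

9.438572%

By parent–child attribution (R1), Lior Osei is treated as owning Priya Osei's 20% interest in Fairlane Group plc.
Chain via Cobalt Mining NL → Clearview Manufacturing Inc. → Granite Industries Corp. (R2): 56% × 61% × 46% × 52% = 8.171072% of Highfield Partners LP.
Chain via Fairlane Group plc → Silverbay Shipping BV → Larkspur Media Ltd (R2): 20% × 65% × 39% × 25% = 1.2675% of Highfield Partners LP.
Aggregating (R3): 8.171072% + 1.2675% = 9.438572%.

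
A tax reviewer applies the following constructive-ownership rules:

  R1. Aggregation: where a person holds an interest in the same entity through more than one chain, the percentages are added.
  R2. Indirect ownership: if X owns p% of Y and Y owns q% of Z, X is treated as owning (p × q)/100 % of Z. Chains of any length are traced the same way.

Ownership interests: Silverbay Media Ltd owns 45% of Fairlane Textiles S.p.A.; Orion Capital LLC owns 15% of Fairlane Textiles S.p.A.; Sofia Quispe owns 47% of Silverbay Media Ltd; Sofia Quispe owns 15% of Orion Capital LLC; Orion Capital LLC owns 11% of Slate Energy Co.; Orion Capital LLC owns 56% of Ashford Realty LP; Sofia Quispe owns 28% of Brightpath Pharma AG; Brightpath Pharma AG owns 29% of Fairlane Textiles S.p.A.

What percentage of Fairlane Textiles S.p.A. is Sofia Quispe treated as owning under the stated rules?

Chain via Orion Capital LLC (R2): 15% × 15% = 2.25% of Fairlane Textiles S.p.A.
Chain via Brightpath Pharma AG (R2): 28% × 29% = 8.12% of Fairlane Textiles S.p.A.
Chain via Silverbay Media Ltd (R2): 47% × 45% = 21.15% of Fairlane Textiles S.p.A.
Aggregating (R1): 2.25% + 8.12% + 21.15% = 31.52%.

31.52%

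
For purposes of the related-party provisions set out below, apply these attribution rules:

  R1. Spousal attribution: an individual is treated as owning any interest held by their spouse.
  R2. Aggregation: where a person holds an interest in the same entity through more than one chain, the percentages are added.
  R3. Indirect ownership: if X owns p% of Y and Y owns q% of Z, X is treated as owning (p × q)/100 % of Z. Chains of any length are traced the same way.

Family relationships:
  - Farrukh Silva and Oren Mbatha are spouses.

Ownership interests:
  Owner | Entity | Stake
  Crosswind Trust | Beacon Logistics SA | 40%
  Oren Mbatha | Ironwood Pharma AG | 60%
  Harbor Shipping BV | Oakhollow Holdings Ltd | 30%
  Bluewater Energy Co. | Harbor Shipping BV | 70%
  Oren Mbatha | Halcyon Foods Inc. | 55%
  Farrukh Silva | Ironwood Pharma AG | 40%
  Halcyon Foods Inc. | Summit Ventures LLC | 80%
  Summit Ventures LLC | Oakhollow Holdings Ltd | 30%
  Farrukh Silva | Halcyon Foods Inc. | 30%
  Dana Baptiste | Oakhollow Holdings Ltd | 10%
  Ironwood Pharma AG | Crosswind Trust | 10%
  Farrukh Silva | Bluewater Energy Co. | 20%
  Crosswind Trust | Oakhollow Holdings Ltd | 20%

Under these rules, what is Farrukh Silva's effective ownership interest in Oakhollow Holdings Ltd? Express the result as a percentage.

By spousal attribution (R1), Farrukh Silva is treated as also owning Oren Mbatha's interest in Halcyon Foods Inc, giving 30% + 55% = 85%.
By spousal attribution (R1), Farrukh Silva is treated as also owning Oren Mbatha's interest in Ironwood Pharma AG, giving 40% + 60% = 100%.
Chain via Bluewater Energy Co. → Harbor Shipping BV (R3): 20% × 70% × 30% = 4.2% of Oakhollow Holdings Ltd.
Chain via Halcyon Foods Inc. → Summit Ventures LLC (R3): 85% × 80% × 30% = 20.4% of Oakhollow Holdings Ltd.
Chain via Ironwood Pharma AG → Crosswind Trust (R3): 100% × 10% × 20% = 2% of Oakhollow Holdings Ltd.
Aggregating (R2): 4.2% + 20.4% + 2% = 26.6%.

26.6%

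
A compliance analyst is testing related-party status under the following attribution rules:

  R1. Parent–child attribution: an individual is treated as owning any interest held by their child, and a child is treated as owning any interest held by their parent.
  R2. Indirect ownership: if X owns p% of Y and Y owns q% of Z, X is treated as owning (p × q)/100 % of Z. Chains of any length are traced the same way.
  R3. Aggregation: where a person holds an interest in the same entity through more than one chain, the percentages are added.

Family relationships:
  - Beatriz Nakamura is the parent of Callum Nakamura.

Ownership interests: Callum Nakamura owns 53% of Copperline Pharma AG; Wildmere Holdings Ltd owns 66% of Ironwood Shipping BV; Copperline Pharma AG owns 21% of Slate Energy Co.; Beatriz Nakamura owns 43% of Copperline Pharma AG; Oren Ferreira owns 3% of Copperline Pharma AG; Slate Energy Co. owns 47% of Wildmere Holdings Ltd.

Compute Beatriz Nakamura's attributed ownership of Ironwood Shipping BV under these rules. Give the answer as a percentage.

By parent–child attribution (R1), Beatriz Nakamura is treated as also owning Callum Nakamura's interest in Copperline Pharma AG, giving 43% + 53% = 96%.
Chain via Copperline Pharma AG → Slate Energy Co. → Wildmere Holdings Ltd (R2): 96% × 21% × 47% × 66% = 6.253632% of Ironwood Shipping BV.

6.253632%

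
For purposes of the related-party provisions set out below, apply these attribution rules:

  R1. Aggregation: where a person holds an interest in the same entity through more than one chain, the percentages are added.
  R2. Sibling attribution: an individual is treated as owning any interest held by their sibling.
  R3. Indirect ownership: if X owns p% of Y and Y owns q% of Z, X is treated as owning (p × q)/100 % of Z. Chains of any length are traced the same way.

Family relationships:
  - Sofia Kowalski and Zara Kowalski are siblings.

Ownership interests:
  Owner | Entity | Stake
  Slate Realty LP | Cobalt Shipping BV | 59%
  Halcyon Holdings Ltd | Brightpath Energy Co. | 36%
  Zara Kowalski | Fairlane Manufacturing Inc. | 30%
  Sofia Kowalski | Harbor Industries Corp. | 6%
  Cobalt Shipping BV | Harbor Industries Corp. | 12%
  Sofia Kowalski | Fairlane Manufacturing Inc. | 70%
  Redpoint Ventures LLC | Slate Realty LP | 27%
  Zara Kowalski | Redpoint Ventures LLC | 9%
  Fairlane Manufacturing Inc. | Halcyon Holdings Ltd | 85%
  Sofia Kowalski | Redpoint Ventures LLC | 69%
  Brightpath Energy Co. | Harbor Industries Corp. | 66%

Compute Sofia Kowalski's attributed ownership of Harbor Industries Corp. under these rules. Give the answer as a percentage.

By sibling attribution (R2), Sofia Kowalski is treated as also owning Zara Kowalski's interest in Fairlane Manufacturing Inc, giving 70% + 30% = 100%.
By sibling attribution (R2), Sofia Kowalski is treated as also owning Zara Kowalski's interest in Redpoint Ventures LLC, giving 69% + 9% = 78%.
Chain via Fairlane Manufacturing Inc. → Halcyon Holdings Ltd → Brightpath Energy Co. (R3): 100% × 85% × 36% × 66% = 20.196% of Harbor Industries Corp.
Chain via Redpoint Ventures LLC → Slate Realty LP → Cobalt Shipping BV (R3): 78% × 27% × 59% × 12% = 1.491048% of Harbor Industries Corp.
Direct interest in Harbor Industries Corp: 6%.
Aggregating (R1): 20.196% + 1.491048% + 6% = 27.687048%.

27.687048%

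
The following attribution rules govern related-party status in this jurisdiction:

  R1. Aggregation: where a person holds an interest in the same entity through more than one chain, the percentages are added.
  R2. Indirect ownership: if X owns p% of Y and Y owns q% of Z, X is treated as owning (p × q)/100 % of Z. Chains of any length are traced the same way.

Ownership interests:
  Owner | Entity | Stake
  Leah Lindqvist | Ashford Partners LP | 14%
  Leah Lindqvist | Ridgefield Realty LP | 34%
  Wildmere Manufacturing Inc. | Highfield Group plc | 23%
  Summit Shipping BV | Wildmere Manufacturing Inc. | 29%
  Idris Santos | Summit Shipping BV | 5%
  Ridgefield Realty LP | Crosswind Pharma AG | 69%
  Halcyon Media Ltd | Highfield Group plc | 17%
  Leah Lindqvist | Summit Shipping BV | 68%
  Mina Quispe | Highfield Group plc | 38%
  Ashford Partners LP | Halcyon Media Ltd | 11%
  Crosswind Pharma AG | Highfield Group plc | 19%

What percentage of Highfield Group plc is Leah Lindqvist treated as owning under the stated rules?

Chain via Ridgefield Realty LP → Crosswind Pharma AG (R2): 34% × 69% × 19% = 4.4574% of Highfield Group plc.
Chain via Summit Shipping BV → Wildmere Manufacturing Inc. (R2): 68% × 29% × 23% = 4.5356% of Highfield Group plc.
Chain via Ashford Partners LP → Halcyon Media Ltd (R2): 14% × 11% × 17% = 0.2618% of Highfield Group plc.
Aggregating (R1): 4.4574% + 4.5356% + 0.2618% = 9.2548%.

9.2548%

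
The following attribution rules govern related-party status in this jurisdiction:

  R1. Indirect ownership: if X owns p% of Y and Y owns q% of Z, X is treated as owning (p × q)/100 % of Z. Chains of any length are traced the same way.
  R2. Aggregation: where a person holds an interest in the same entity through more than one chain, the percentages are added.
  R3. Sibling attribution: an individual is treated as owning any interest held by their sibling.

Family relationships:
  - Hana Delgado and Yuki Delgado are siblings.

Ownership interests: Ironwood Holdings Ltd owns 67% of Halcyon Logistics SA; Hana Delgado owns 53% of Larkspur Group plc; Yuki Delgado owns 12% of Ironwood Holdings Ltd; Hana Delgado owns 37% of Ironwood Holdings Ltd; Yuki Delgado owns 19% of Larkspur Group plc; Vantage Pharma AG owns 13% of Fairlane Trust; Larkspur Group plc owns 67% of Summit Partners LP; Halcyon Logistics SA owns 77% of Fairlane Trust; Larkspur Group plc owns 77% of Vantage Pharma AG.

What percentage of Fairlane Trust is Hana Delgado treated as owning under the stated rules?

32.4863%

By sibling attribution (R3), Hana Delgado is treated as also owning Yuki Delgado's interest in Ironwood Holdings Ltd, giving 37% + 12% = 49%.
By sibling attribution (R3), Hana Delgado is treated as also owning Yuki Delgado's interest in Larkspur Group plc, giving 53% + 19% = 72%.
Chain via Ironwood Holdings Ltd → Halcyon Logistics SA (R1): 49% × 67% × 77% = 25.2791% of Fairlane Trust.
Chain via Larkspur Group plc → Vantage Pharma AG (R1): 72% × 77% × 13% = 7.2072% of Fairlane Trust.
Aggregating (R2): 25.2791% + 7.2072% = 32.4863%.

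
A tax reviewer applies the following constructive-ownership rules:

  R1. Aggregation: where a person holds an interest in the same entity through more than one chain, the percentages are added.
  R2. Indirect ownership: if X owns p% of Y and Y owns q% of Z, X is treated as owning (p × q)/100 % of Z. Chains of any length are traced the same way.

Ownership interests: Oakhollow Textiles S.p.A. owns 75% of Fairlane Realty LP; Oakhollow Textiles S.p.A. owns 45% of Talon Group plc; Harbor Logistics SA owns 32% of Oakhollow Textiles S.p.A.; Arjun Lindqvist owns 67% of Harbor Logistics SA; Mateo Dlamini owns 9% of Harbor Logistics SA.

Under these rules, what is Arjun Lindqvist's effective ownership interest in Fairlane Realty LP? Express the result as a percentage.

16.08%

Chain via Harbor Logistics SA → Oakhollow Textiles S.p.A. (R2): 67% × 32% × 75% = 16.08% of Fairlane Realty LP.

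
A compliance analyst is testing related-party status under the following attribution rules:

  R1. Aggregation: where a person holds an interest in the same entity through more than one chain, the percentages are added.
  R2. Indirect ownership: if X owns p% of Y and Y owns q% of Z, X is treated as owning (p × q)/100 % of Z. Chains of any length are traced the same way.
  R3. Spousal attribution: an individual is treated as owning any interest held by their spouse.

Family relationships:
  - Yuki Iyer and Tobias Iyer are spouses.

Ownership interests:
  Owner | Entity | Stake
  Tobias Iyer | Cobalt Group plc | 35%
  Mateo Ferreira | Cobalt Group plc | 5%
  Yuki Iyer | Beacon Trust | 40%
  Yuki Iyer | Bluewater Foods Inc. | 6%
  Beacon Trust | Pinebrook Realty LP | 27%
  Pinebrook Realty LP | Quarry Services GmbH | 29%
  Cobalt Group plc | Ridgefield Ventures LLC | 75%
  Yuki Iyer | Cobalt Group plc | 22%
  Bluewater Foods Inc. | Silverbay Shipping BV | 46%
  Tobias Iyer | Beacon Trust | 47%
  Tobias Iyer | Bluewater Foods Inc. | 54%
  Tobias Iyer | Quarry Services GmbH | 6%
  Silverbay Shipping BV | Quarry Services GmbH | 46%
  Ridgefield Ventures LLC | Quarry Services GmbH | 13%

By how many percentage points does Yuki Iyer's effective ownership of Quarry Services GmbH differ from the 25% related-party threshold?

By spousal attribution (R3), Yuki Iyer is treated as also owning Tobias Iyer's interest in Beacon Trust, giving 40% + 47% = 87%.
By spousal attribution (R3), Yuki Iyer is treated as also owning Tobias Iyer's interest in Bluewater Foods Inc, giving 6% + 54% = 60%.
By spousal attribution (R3), Yuki Iyer is treated as also owning Tobias Iyer's interest in Cobalt Group plc, giving 22% + 35% = 57%.
By spousal attribution (R3), Yuki Iyer is treated as owning Tobias Iyer's 6% interest in Quarry Services GmbH.
Chain via Beacon Trust → Pinebrook Realty LP (R2): 87% × 27% × 29% = 6.8121% of Quarry Services GmbH.
Chain via Bluewater Foods Inc. → Silverbay Shipping BV (R2): 60% × 46% × 46% = 12.696% of Quarry Services GmbH.
Chain via Cobalt Group plc → Ridgefield Ventures LLC (R2): 57% × 75% × 13% = 5.5575% of Quarry Services GmbH.
Direct interest in Quarry Services GmbH: 6%.
Aggregating (R1): 6.8121% + 12.696% + 5.5575% + 6% = 31.0656%.
31.0656% exceeds the 25% threshold by 6.0656 percentage points.

6.0656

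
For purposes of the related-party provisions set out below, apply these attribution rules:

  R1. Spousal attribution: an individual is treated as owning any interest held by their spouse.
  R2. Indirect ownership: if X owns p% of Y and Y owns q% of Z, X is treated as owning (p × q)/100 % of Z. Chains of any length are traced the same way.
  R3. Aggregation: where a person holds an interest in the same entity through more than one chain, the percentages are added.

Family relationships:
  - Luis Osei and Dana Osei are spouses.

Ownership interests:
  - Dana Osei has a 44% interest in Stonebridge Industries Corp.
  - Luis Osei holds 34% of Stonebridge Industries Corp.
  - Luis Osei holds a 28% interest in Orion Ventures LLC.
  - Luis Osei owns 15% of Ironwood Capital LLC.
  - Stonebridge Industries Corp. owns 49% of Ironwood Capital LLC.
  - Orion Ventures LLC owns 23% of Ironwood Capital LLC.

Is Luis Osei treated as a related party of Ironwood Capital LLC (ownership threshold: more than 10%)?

By spousal attribution (R1), Luis Osei is treated as also owning Dana Osei's interest in Stonebridge Industries Corp, giving 34% + 44% = 78%.
Chain via Stonebridge Industries Corp. (R2): 78% × 49% = 38.22% of Ironwood Capital LLC.
Chain via Orion Ventures LLC (R2): 28% × 23% = 6.44% of Ironwood Capital LLC.
Direct interest in Ironwood Capital LLC: 15%.
Aggregating (R3): 38.22% + 6.44% + 15% = 59.66%.
59.66% exceeds the 10% threshold, so Luis is a related party to Ironwood Capital LLC.

Yes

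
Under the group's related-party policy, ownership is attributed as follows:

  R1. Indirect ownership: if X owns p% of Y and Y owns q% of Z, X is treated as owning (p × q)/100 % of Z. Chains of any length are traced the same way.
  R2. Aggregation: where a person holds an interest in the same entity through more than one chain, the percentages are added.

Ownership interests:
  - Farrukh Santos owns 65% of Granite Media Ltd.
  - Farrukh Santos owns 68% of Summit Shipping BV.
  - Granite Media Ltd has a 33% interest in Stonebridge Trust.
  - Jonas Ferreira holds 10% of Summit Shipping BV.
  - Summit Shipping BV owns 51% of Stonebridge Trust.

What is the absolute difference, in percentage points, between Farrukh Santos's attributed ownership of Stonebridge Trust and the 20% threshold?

Chain via Granite Media Ltd (R1): 65% × 33% = 21.45% of Stonebridge Trust.
Chain via Summit Shipping BV (R1): 68% × 51% = 34.68% of Stonebridge Trust.
Aggregating (R2): 21.45% + 34.68% = 56.13%.
56.13% exceeds the 20% threshold by 36.13 percentage points.

36.13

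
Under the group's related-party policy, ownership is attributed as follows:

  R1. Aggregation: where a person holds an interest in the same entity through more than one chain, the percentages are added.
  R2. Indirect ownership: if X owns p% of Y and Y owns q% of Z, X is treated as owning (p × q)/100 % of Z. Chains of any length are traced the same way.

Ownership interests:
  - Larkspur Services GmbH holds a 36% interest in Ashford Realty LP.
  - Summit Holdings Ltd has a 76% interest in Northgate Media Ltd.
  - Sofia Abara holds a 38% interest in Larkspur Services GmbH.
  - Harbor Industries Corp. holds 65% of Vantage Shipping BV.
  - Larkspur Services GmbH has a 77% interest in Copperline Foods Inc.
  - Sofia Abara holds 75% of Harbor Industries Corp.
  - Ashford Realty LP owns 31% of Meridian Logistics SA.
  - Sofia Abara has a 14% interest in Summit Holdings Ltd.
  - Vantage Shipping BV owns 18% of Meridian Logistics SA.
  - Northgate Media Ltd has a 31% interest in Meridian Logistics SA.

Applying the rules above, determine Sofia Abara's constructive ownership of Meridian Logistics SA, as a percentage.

16.3142%

Chain via Larkspur Services GmbH → Ashford Realty LP (R2): 38% × 36% × 31% = 4.2408% of Meridian Logistics SA.
Chain via Harbor Industries Corp. → Vantage Shipping BV (R2): 75% × 65% × 18% = 8.775% of Meridian Logistics SA.
Chain via Summit Holdings Ltd → Northgate Media Ltd (R2): 14% × 76% × 31% = 3.2984% of Meridian Logistics SA.
Aggregating (R1): 4.2408% + 8.775% + 3.2984% = 16.3142%.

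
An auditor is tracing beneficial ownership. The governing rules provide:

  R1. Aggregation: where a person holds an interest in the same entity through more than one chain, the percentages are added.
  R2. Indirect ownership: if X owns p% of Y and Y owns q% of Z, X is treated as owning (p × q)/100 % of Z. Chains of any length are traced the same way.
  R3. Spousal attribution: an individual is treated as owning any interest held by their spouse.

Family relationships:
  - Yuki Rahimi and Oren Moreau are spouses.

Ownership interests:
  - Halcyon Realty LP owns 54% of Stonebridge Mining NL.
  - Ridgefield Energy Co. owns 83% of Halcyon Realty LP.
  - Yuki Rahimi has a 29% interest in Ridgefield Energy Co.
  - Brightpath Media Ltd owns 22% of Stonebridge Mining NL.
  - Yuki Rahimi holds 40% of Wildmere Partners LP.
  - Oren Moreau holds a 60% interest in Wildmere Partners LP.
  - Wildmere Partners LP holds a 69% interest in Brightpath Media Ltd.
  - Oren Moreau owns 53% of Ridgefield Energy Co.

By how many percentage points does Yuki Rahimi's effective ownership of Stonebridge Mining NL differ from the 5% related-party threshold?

By spousal attribution (R3), Yuki Rahimi is treated as also owning Oren Moreau's interest in Ridgefield Energy Co, giving 29% + 53% = 82%.
By spousal attribution (R3), Yuki Rahimi is treated as also owning Oren Moreau's interest in Wildmere Partners LP, giving 40% + 60% = 100%.
Chain via Ridgefield Energy Co. → Halcyon Realty LP (R2): 82% × 83% × 54% = 36.7524% of Stonebridge Mining NL.
Chain via Wildmere Partners LP → Brightpath Media Ltd (R2): 100% × 69% × 22% = 15.18% of Stonebridge Mining NL.
Aggregating (R1): 36.7524% + 15.18% = 51.9324%.
51.9324% exceeds the 5% threshold by 46.9324 percentage points.

46.9324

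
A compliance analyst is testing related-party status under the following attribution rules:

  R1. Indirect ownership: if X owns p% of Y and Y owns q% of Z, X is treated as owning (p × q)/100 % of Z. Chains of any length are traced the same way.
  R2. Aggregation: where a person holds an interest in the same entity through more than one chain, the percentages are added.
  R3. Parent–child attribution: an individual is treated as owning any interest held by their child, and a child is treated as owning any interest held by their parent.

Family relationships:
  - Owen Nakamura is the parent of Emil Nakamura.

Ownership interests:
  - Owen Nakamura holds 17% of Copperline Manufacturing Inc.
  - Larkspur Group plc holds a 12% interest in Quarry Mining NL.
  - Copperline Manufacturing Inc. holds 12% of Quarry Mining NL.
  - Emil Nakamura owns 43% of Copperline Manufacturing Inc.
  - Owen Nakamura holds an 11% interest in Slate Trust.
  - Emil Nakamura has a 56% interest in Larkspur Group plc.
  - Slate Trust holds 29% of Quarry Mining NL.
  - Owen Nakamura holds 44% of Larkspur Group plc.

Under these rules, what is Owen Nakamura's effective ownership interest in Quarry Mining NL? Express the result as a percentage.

By parent–child attribution (R3), Owen Nakamura is treated as also owning Emil Nakamura's interest in Larkspur Group plc, giving 44% + 56% = 100%.
By parent–child attribution (R3), Owen Nakamura is treated as also owning Emil Nakamura's interest in Copperline Manufacturing Inc, giving 17% + 43% = 60%.
Chain via Larkspur Group plc (R1): 100% × 12% = 12% of Quarry Mining NL.
Chain via Slate Trust (R1): 11% × 29% = 3.19% of Quarry Mining NL.
Chain via Copperline Manufacturing Inc. (R1): 60% × 12% = 7.2% of Quarry Mining NL.
Aggregating (R2): 12% + 3.19% + 7.2% = 22.39%.

22.39%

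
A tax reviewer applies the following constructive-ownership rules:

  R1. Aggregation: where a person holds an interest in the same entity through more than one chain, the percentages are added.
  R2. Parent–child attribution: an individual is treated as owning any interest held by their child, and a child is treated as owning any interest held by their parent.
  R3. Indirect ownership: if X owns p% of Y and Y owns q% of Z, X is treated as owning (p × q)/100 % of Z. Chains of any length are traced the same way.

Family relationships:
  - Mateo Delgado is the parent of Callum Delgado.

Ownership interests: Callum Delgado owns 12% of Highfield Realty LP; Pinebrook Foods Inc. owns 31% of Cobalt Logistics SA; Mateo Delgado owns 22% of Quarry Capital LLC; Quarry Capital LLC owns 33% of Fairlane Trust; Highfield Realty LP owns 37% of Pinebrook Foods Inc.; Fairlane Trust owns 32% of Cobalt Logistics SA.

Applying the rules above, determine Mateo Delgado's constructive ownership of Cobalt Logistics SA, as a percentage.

3.6996%

By parent–child attribution (R2), Mateo Delgado is treated as owning Callum Delgado's 12% interest in Highfield Realty LP.
Chain via Quarry Capital LLC → Fairlane Trust (R3): 22% × 33% × 32% = 2.3232% of Cobalt Logistics SA.
Chain via Highfield Realty LP → Pinebrook Foods Inc. (R3): 12% × 37% × 31% = 1.3764% of Cobalt Logistics SA.
Aggregating (R1): 2.3232% + 1.3764% = 3.6996%.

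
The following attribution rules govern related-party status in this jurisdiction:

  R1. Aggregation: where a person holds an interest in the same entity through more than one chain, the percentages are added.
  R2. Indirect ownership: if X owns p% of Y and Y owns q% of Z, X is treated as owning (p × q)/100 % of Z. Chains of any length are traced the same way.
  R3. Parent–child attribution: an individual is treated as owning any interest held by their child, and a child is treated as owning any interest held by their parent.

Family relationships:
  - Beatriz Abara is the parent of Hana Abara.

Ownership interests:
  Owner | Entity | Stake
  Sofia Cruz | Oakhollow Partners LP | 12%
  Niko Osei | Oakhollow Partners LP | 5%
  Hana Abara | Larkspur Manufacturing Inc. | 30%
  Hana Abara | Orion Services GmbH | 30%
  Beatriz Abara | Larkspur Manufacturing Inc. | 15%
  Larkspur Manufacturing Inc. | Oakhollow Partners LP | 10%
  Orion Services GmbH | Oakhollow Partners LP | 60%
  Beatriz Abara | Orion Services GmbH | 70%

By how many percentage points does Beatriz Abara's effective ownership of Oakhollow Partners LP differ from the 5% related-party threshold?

By parent–child attribution (R3), Beatriz Abara is treated as also owning Hana Abara's interest in Larkspur Manufacturing Inc, giving 15% + 30% = 45%.
By parent–child attribution (R3), Beatriz Abara is treated as also owning Hana Abara's interest in Orion Services GmbH, giving 70% + 30% = 100%.
Chain via Larkspur Manufacturing Inc. (R2): 45% × 10% = 4.5% of Oakhollow Partners LP.
Chain via Orion Services GmbH (R2): 100% × 60% = 60% of Oakhollow Partners LP.
Aggregating (R1): 4.5% + 60% = 64.5%.
64.5% exceeds the 5% threshold by 59.5 percentage points.

59.5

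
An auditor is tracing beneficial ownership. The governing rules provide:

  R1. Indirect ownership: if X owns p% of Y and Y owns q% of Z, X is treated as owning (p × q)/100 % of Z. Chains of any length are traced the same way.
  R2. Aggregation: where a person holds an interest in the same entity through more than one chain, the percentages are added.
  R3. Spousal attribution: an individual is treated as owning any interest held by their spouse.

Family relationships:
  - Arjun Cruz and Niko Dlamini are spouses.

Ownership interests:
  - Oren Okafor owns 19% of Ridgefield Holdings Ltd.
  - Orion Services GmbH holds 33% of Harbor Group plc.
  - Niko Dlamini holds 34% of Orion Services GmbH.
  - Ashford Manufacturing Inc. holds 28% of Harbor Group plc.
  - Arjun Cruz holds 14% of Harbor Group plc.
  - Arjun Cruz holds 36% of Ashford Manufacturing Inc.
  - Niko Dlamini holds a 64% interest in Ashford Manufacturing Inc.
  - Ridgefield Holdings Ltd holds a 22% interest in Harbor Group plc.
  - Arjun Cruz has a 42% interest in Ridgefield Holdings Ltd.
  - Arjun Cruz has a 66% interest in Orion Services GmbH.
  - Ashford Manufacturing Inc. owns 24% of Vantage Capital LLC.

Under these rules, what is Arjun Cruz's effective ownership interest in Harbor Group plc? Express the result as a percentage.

By spousal attribution (R3), Arjun Cruz is treated as also owning Niko Dlamini's interest in Ashford Manufacturing Inc, giving 36% + 64% = 100%.
By spousal attribution (R3), Arjun Cruz is treated as also owning Niko Dlamini's interest in Orion Services GmbH, giving 66% + 34% = 100%.
Chain via Ashford Manufacturing Inc. (R1): 100% × 28% = 28% of Harbor Group plc.
Chain via Ridgefield Holdings Ltd (R1): 42% × 22% = 9.24% of Harbor Group plc.
Chain via Orion Services GmbH (R1): 100% × 33% = 33% of Harbor Group plc.
Direct interest in Harbor Group plc: 14%.
Aggregating (R2): 28% + 9.24% + 33% + 14% = 84.24%.

84.24%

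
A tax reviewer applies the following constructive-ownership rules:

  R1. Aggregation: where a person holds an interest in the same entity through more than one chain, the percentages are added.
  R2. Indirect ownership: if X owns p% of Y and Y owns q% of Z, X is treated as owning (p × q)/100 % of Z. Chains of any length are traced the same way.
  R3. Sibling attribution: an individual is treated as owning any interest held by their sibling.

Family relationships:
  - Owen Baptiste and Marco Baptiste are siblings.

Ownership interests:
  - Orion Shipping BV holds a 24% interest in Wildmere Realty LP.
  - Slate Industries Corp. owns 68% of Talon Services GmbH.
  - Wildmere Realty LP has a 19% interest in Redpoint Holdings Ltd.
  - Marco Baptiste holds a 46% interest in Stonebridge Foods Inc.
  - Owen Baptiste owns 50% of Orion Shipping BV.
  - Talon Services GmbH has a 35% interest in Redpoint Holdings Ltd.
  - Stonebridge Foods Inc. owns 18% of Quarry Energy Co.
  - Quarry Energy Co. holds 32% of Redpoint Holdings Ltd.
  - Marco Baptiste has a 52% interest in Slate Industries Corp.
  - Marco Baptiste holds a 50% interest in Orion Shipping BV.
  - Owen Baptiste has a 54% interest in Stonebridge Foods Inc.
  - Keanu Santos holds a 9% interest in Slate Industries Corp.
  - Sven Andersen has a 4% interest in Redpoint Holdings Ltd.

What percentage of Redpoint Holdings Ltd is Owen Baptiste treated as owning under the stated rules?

By sibling attribution (R3), Owen Baptiste is treated as also owning Marco Baptiste's interest in Orion Shipping BV, giving 50% + 50% = 100%.
By sibling attribution (R3), Owen Baptiste is treated as also owning Marco Baptiste's interest in Stonebridge Foods Inc, giving 54% + 46% = 100%.
By sibling attribution (R3), Owen Baptiste is treated as owning Marco Baptiste's 52% interest in Slate Industries Corp.
Chain via Orion Shipping BV → Wildmere Realty LP (R2): 100% × 24% × 19% = 4.56% of Redpoint Holdings Ltd.
Chain via Stonebridge Foods Inc. → Quarry Energy Co. (R2): 100% × 18% × 32% = 5.76% of Redpoint Holdings Ltd.
Chain via Slate Industries Corp. → Talon Services GmbH (R2): 52% × 68% × 35% = 12.376% of Redpoint Holdings Ltd.
Aggregating (R1): 4.56% + 5.76% + 12.376% = 22.696%.

22.696%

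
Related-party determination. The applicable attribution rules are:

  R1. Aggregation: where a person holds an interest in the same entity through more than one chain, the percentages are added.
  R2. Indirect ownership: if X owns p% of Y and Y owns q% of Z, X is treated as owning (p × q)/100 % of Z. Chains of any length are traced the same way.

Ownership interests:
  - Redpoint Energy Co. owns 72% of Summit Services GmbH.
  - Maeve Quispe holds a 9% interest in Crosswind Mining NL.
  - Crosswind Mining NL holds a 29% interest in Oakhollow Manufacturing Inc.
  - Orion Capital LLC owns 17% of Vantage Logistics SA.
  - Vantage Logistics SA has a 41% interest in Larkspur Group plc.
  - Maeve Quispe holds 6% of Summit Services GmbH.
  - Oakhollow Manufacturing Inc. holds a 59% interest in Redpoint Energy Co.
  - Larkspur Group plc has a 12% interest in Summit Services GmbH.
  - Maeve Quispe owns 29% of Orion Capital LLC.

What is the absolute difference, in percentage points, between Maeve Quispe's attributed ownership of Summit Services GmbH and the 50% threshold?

42.648716

Chain via Orion Capital LLC → Vantage Logistics SA → Larkspur Group plc (R2): 29% × 17% × 41% × 12% = 0.242556% of Summit Services GmbH.
Chain via Crosswind Mining NL → Oakhollow Manufacturing Inc. → Redpoint Energy Co. (R2): 9% × 29% × 59% × 72% = 1.108728% of Summit Services GmbH.
Direct interest in Summit Services GmbH: 6%.
Aggregating (R1): 0.242556% + 1.108728% + 6% = 7.351284%.
7.351284% falls short of the 50% threshold by 42.648716 percentage points.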